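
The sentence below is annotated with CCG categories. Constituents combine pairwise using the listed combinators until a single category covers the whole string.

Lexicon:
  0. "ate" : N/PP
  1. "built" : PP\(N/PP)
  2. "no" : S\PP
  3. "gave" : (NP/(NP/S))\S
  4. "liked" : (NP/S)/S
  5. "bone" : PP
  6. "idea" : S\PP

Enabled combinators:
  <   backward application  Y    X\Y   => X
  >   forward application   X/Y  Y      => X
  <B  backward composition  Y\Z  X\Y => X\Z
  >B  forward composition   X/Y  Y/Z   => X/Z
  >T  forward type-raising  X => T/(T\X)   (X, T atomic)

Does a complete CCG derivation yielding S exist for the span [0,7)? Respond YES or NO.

N/PP PP\(N/PP) S\PP (NP/(NP/S))\S (NP/S)/S PP S\PP
CKY chart[0,7] = {N/(N\NP), NP, NP/(NP\NP), NP/(S\S), PP/(PP\NP), S/(S\NP)}; S ∉ chart

NO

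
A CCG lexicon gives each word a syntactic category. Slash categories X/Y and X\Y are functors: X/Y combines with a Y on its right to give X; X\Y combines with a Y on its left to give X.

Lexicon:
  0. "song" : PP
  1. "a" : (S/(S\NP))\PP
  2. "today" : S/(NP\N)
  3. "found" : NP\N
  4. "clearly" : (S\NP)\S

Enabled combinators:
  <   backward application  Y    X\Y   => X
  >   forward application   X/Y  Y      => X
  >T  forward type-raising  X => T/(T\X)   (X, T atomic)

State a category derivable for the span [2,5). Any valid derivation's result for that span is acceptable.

[0,5] S   >
  [0,2] S/(S\NP)   <
    [0,1] "song" : PP
    [1,2] "a" : (S/(S\NP))\PP
  [2,5] S\NP   <
    [2,4] S   >
      [2,3] "today" : S/(NP\N)
      [3,4] "found" : NP\N
    [4,5] "clearly" : (S\NP)\S

S\NP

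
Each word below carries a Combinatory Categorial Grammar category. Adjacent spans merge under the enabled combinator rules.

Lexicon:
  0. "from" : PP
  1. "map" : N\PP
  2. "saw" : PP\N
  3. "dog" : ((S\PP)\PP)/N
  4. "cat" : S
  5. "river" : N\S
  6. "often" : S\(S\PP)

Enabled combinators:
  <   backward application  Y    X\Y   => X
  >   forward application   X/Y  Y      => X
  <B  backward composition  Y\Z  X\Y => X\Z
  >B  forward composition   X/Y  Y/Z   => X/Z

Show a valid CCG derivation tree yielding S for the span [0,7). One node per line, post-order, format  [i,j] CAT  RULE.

[0,7] S   <
  [0,6] S\PP   <
    [0,3] PP   <
      [0,2] N   <
        [0,1] "from" : PP
        [1,2] "map" : N\PP
      [2,3] "saw" : PP\N
    [3,6] (S\PP)\PP   >
      [3,4] "dog" : ((S\PP)\PP)/N
      [4,6] N   <
        [4,5] "cat" : S
        [5,6] "river" : N\S
  [6,7] "often" : S\(S\PP)

[0,1] PP  lex  "from"
[1,2] N\PP  lex  "map"
[0,2] N  <  k=1
[2,3] PP\N  lex  "saw"
[0,3] PP  <  k=2
[3,4] ((S\PP)\PP)/N  lex  "dog"
[4,5] S  lex  "cat"
[5,6] N\S  lex  "river"
[4,6] N  <  k=5
[3,6] (S\PP)\PP  >  k=4
[0,6] S\PP  <  k=3
[6,7] S\(S\PP)  lex  "often"
[0,7] S  <  k=6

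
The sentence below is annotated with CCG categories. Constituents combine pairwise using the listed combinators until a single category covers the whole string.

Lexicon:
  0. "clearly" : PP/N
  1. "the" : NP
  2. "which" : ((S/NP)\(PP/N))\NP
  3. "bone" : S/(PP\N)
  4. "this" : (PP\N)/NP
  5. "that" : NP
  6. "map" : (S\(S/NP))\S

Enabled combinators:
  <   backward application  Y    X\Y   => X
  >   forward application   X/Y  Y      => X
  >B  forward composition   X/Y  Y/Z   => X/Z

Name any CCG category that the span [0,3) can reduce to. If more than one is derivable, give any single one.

S/NP

[0,7] S   <
  [0,3] S/NP   <
    [0,1] "clearly" : PP/N
    [1,3] (S/NP)\(PP/N)   <
      [1,2] "the" : NP
      [2,3] "which" : ((S/NP)\(PP/N))\NP
  [3,7] S\(S/NP)   <
    [3,6] S   >
      [3,4] "bone" : S/(PP\N)
      [4,6] PP\N   >
        [4,5] "this" : (PP\N)/NP
        [5,6] "that" : NP
    [6,7] "map" : (S\(S/NP))\S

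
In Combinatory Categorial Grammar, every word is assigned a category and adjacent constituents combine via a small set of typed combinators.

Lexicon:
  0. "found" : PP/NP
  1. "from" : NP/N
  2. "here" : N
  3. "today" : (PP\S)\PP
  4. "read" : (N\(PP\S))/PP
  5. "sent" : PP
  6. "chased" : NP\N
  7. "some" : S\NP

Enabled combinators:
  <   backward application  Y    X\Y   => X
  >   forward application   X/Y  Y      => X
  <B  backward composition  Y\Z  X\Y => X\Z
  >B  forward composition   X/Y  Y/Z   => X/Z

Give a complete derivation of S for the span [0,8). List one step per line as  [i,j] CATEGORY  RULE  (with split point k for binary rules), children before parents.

[0,1] PP/NP  lex  "found"
[1,2] NP/N  lex  "from"
[0,2] PP/N  >B  k=1
[2,3] N  lex  "here"
[0,3] PP  >  k=2
[3,4] (PP\S)\PP  lex  "today"
[0,4] PP\S  <  k=3
[4,5] (N\(PP\S))/PP  lex  "read"
[5,6] PP  lex  "sent"
[4,6] N\(PP\S)  >  k=5
[0,6] N  <  k=4
[6,7] NP\N  lex  "chased"
[0,7] NP  <  k=6
[7,8] S\NP  lex  "some"
[0,8] S  <  k=7

[0,8] S   <
  [0,7] NP   <
    [0,6] N   <
      [0,4] PP\S   <
        [0,3] PP   >
          [0,2] PP/N   >B
            [0,1] "found" : PP/NP
            [1,2] "from" : NP/N
          [2,3] "here" : N
        [3,4] "today" : (PP\S)\PP
      [4,6] N\(PP\S)   >
        [4,5] "read" : (N\(PP\S))/PP
        [5,6] "sent" : PP
    [6,7] "chased" : NP\N
  [7,8] "some" : S\NP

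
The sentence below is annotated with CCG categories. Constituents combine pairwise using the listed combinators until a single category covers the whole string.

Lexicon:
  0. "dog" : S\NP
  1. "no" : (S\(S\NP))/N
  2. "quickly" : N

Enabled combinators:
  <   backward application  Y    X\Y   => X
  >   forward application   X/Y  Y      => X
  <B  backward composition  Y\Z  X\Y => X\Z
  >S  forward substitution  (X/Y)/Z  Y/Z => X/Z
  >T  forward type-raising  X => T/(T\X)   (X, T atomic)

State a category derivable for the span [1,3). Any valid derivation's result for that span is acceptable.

S\(S\NP)

[0,3] S   <
  [0,1] "dog" : S\NP
  [1,3] S\(S\NP)   >
    [1,2] "no" : (S\(S\NP))/N
    [2,3] "quickly" : N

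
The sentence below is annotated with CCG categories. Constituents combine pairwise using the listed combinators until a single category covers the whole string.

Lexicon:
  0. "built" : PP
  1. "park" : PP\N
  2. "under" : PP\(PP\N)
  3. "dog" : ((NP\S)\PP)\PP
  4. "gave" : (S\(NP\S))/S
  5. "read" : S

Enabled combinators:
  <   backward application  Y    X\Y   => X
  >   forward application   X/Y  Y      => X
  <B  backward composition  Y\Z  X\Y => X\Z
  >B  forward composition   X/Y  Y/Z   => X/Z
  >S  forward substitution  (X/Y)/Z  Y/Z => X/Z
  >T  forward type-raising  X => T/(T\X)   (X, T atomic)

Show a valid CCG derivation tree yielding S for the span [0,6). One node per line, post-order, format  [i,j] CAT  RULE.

[0,1] PP  lex  "built"
[1,2] PP\N  lex  "park"
[2,3] PP\(PP\N)  lex  "under"
[1,3] PP  <  k=2
[3,4] ((NP\S)\PP)\PP  lex  "dog"
[1,4] (NP\S)\PP  <  k=3
[4,5] (S\(NP\S))/S  lex  "gave"
[5,6] S  lex  "read"
[4,6] S\(NP\S)  >  k=5
[1,6] S\PP  <B  k=4
[0,6] S  <  k=1

[0,6] S   <
  [0,1] "built" : PP
  [1,6] S\PP   <B
    [1,4] (NP\S)\PP   <
      [1,3] PP   <
        [1,2] "park" : PP\N
        [2,3] "under" : PP\(PP\N)
      [3,4] "dog" : ((NP\S)\PP)\PP
    [4,6] S\(NP\S)   >
      [4,5] "gave" : (S\(NP\S))/S
      [5,6] "read" : S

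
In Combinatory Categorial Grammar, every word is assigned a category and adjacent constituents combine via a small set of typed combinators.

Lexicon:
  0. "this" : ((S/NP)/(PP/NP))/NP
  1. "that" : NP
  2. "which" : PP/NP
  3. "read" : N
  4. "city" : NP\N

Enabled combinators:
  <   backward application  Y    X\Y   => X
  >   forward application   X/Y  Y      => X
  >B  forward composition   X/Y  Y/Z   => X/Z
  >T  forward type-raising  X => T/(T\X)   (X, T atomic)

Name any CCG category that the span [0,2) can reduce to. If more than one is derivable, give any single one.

[0,5] S   >
  [0,3] S/NP   >
    [0,2] (S/NP)/(PP/NP)   >
      [0,1] "this" : ((S/NP)/(PP/NP))/NP
      [1,2] "that" : NP
    [2,3] "which" : PP/NP
  [3,5] NP   <
    [3,4] "read" : N
    [4,5] "city" : NP\N

(S/NP)/(PP/NP)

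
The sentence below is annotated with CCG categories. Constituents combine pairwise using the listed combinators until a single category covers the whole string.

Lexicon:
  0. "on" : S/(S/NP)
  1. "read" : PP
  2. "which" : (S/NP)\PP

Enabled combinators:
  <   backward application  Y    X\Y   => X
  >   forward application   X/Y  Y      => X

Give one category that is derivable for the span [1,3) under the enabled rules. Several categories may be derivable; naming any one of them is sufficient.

S/NP

[0,3] S   >
  [0,1] "on" : S/(S/NP)
  [1,3] S/NP   <
    [1,2] "read" : PP
    [2,3] "which" : (S/NP)\PP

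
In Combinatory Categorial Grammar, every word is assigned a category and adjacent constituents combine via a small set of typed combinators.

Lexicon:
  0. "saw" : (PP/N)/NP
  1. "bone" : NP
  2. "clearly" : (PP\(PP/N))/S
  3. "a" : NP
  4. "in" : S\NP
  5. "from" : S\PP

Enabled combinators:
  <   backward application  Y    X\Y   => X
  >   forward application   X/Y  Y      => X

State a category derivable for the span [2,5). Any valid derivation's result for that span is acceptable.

[0,6] S   <
  [0,5] PP   <
    [0,2] PP/N   >
      [0,1] "saw" : (PP/N)/NP
      [1,2] "bone" : NP
    [2,5] PP\(PP/N)   >
      [2,3] "clearly" : (PP\(PP/N))/S
      [3,5] S   <
        [3,4] "a" : NP
        [4,5] "in" : S\NP
  [5,6] "from" : S\PP

PP\(PP/N)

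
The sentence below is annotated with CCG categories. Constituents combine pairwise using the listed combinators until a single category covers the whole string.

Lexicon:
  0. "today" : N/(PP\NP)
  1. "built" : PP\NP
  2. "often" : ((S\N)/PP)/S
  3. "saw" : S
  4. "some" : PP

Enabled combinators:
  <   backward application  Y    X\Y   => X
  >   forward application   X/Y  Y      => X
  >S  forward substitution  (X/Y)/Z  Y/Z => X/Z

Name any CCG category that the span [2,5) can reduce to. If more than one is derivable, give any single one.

S\N

[0,5] S   <
  [0,2] N   >
    [0,1] "today" : N/(PP\NP)
    [1,2] "built" : PP\NP
  [2,5] S\N   >
    [2,4] (S\N)/PP   >
      [2,3] "often" : ((S\N)/PP)/S
      [3,4] "saw" : S
    [4,5] "some" : PP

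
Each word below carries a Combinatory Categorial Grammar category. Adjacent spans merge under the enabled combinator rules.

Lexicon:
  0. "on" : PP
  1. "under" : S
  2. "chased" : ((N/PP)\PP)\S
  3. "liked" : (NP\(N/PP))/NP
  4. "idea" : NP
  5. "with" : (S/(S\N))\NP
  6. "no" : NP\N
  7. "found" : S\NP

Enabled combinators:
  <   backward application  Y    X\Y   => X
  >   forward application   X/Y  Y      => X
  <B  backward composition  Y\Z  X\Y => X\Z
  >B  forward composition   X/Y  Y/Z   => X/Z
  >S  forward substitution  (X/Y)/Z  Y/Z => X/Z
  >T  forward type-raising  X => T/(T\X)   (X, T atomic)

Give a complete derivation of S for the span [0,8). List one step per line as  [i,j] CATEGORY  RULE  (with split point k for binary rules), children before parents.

[0,8] S   >
  [0,6] S/(S\N)   <
    [0,5] NP   <
      [0,1] "on" : PP
      [1,5] NP\PP   <B
        [1,3] (N/PP)\PP   <
          [1,2] "under" : S
          [2,3] "chased" : ((N/PP)\PP)\S
        [3,5] NP\(N/PP)   >
          [3,4] "liked" : (NP\(N/PP))/NP
          [4,5] "idea" : NP
    [5,6] "with" : (S/(S\N))\NP
  [6,8] S\N   <B
    [6,7] "no" : NP\N
    [7,8] "found" : S\NP

[0,1] PP  lex  "on"
[1,2] S  lex  "under"
[2,3] ((N/PP)\PP)\S  lex  "chased"
[1,3] (N/PP)\PP  <  k=2
[3,4] (NP\(N/PP))/NP  lex  "liked"
[4,5] NP  lex  "idea"
[3,5] NP\(N/PP)  >  k=4
[1,5] NP\PP  <B  k=3
[0,5] NP  <  k=1
[5,6] (S/(S\N))\NP  lex  "with"
[0,6] S/(S\N)  <  k=5
[6,7] NP\N  lex  "no"
[7,8] S\NP  lex  "found"
[6,8] S\N  <B  k=7
[0,8] S  >  k=6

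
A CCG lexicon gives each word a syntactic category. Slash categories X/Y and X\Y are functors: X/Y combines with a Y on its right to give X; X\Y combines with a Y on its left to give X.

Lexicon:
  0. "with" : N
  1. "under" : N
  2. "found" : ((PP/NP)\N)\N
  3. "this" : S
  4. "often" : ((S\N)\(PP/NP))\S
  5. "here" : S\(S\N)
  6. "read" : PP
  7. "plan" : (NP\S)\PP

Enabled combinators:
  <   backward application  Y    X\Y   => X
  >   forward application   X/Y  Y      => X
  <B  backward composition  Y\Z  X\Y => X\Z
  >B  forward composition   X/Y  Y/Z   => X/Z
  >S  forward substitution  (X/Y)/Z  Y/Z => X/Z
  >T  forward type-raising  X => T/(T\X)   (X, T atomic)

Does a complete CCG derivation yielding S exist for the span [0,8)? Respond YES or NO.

N N ((PP/NP)\N)\N S ((S\N)\(PP/NP))\S S\(S\N) PP (NP\S)\PP
CKY chart[0,8] = {N/(N\NP), NP, NP/(NP\NP), PP/(PP\NP), S/(S\NP)}; S ∉ chart

NO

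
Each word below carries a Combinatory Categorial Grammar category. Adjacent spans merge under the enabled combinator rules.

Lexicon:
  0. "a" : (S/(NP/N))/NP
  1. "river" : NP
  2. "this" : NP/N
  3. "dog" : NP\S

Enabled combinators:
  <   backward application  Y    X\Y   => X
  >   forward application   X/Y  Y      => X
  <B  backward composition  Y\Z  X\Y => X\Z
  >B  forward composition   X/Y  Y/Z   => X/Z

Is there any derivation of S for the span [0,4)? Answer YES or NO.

NO

(S/(NP/N))/NP NP NP/N NP\S
CKY chart[0,4] = {NP}; S ∉ chart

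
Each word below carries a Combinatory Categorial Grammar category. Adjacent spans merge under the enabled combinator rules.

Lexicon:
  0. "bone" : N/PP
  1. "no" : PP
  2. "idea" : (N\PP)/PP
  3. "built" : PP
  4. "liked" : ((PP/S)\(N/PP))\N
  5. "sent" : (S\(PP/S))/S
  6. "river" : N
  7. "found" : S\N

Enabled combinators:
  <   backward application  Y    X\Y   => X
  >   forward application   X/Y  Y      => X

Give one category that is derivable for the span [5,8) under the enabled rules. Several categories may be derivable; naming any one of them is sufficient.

[0,8] S   <
  [0,5] PP/S   <
    [0,1] "bone" : N/PP
    [1,5] (PP/S)\(N/PP)   <
      [1,4] N   <
        [1,2] "no" : PP
        [2,4] N\PP   >
          [2,3] "idea" : (N\PP)/PP
          [3,4] "built" : PP
      [4,5] "liked" : ((PP/S)\(N/PP))\N
  [5,8] S\(PP/S)   >
    [5,6] "sent" : (S\(PP/S))/S
    [6,8] S   <
      [6,7] "river" : N
      [7,8] "found" : S\N

S\(PP/S)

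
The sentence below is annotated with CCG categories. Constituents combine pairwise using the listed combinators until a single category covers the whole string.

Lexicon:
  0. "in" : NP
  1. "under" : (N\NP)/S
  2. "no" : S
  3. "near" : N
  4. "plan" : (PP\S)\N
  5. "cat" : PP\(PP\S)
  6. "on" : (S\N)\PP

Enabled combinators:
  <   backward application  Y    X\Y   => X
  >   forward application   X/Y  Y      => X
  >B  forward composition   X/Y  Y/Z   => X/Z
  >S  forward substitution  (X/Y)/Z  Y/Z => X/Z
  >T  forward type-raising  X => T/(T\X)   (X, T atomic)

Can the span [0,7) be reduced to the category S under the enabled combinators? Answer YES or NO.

YES

[0,7] S   <
  [0,3] N   <
    [0,1] "in" : NP
    [1,3] N\NP   >
      [1,2] "under" : (N\NP)/S
      [2,3] "no" : S
  [3,7] S\N   <
    [3,6] PP   <
      [3,5] PP\S   <
        [3,4] "near" : N
        [4,5] "plan" : (PP\S)\N
      [5,6] "cat" : PP\(PP\S)
    [6,7] "on" : (S\N)\PP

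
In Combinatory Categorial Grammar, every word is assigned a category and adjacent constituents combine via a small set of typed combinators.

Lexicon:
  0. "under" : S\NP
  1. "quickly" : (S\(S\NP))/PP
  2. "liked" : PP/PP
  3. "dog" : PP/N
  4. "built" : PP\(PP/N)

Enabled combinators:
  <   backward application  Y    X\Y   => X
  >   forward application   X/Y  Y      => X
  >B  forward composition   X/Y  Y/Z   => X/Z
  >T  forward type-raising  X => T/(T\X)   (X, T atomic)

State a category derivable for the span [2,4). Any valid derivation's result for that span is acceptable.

PP/N

[0,5] S   <
  [0,1] "under" : S\NP
  [1,5] S\(S\NP)   >
    [1,2] "quickly" : (S\(S\NP))/PP
    [2,5] PP   <
      [2,4] PP/N   >B
        [2,3] "liked" : PP/PP
        [3,4] "dog" : PP/N
      [4,5] "built" : PP\(PP/N)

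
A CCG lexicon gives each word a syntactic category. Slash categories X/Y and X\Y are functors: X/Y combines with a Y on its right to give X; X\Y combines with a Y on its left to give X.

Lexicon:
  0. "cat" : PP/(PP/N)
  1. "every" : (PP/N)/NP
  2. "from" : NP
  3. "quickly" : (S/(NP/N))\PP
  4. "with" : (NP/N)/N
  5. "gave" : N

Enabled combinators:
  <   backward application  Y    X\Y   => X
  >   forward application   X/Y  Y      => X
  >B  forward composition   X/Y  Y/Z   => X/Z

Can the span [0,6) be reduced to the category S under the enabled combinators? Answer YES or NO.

YES

[0,6] S   >
  [0,4] S/(NP/N)   <
    [0,3] PP   >
      [0,2] PP/NP   >B
        [0,1] "cat" : PP/(PP/N)
        [1,2] "every" : (PP/N)/NP
      [2,3] "from" : NP
    [3,4] "quickly" : (S/(NP/N))\PP
  [4,6] NP/N   >
    [4,5] "with" : (NP/N)/N
    [5,6] "gave" : N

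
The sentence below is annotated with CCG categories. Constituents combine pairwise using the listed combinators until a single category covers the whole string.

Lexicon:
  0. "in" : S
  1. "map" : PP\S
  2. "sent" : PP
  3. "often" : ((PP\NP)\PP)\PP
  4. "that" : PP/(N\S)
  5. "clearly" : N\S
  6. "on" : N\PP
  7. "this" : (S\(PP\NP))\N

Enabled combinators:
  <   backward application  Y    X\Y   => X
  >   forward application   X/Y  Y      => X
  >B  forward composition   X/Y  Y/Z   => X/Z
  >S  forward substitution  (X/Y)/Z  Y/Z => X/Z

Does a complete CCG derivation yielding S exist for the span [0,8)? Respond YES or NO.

YES

[0,8] S   <
  [0,4] PP\NP   <
    [0,2] PP   <
      [0,1] "in" : S
      [1,2] "map" : PP\S
    [2,4] (PP\NP)\PP   <
      [2,3] "sent" : PP
      [3,4] "often" : ((PP\NP)\PP)\PP
  [4,8] S\(PP\NP)   <
    [4,7] N   <
      [4,6] PP   >
        [4,5] "that" : PP/(N\S)
        [5,6] "clearly" : N\S
      [6,7] "on" : N\PP
    [7,8] "this" : (S\(PP\NP))\N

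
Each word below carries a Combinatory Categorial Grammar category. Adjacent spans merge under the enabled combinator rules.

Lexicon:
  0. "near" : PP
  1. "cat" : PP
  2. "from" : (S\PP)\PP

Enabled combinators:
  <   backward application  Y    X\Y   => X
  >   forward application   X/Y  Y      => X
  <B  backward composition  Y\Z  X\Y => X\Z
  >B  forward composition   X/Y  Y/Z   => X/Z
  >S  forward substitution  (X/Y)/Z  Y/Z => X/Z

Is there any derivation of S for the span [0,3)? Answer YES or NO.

YES

[0,3] S   <
  [0,1] "near" : PP
  [1,3] S\PP   <
    [1,2] "cat" : PP
    [2,3] "from" : (S\PP)\PP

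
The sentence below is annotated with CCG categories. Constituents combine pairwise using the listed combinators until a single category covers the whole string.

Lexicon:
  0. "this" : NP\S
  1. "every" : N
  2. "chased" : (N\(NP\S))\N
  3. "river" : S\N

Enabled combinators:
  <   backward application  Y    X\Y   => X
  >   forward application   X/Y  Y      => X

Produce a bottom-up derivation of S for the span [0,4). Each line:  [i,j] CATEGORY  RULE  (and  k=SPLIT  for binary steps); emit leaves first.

[0,4] S   <
  [0,3] N   <
    [0,1] "this" : NP\S
    [1,3] N\(NP\S)   <
      [1,2] "every" : N
      [2,3] "chased" : (N\(NP\S))\N
  [3,4] "river" : S\N

[0,1] NP\S  lex  "this"
[1,2] N  lex  "every"
[2,3] (N\(NP\S))\N  lex  "chased"
[1,3] N\(NP\S)  <  k=2
[0,3] N  <  k=1
[3,4] S\N  lex  "river"
[0,4] S  <  k=3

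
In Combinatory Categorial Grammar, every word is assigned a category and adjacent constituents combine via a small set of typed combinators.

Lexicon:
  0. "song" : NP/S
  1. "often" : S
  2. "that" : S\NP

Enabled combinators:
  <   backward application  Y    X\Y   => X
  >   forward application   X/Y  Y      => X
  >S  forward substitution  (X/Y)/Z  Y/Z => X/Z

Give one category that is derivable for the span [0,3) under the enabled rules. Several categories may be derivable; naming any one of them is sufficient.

[0,3] S   <
  [0,2] NP   >
    [0,1] "song" : NP/S
    [1,2] "often" : S
  [2,3] "that" : S\NP

S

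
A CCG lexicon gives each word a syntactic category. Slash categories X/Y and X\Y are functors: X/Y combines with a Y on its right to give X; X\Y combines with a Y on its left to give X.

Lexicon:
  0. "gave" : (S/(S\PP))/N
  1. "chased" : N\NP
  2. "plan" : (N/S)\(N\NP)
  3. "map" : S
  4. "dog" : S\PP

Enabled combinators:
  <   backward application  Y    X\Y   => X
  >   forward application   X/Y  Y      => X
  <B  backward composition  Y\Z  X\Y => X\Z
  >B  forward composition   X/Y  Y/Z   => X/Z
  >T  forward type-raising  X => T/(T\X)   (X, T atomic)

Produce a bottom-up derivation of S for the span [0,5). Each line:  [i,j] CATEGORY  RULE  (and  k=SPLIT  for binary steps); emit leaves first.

[0,1] (S/(S\PP))/N  lex  "gave"
[1,2] N\NP  lex  "chased"
[2,3] (N/S)\(N\NP)  lex  "plan"
[1,3] N/S  <  k=2
[3,4] S  lex  "map"
[1,4] N  >  k=3
[0,4] S/(S\PP)  >  k=1
[4,5] S\PP  lex  "dog"
[0,5] S  >  k=4

[0,5] S   >
  [0,4] S/(S\PP)   >
    [0,1] "gave" : (S/(S\PP))/N
    [1,4] N   >
      [1,3] N/S   <
        [1,2] "chased" : N\NP
        [2,3] "plan" : (N/S)\(N\NP)
      [3,4] "map" : S
  [4,5] "dog" : S\PP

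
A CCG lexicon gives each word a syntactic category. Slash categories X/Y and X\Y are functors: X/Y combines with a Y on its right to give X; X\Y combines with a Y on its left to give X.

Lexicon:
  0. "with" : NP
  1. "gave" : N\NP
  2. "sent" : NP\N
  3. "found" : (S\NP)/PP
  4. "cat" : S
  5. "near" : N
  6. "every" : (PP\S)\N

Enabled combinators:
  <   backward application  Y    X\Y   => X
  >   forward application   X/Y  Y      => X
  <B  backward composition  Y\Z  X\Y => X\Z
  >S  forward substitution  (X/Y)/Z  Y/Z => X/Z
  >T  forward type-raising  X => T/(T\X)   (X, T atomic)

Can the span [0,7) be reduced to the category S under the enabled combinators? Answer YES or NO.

YES

[0,7] S   <
  [0,3] NP   <
    [0,2] N   <
      [0,1] "with" : NP
      [1,2] "gave" : N\NP
    [2,3] "sent" : NP\N
  [3,7] S\NP   >
    [3,4] "found" : (S\NP)/PP
    [4,7] PP   >
      [4,5] PP/(PP\S)   >T
        [4,5] "cat" : S
      [5,7] PP\S   <
        [5,6] "near" : N
        [6,7] "every" : (PP\S)\N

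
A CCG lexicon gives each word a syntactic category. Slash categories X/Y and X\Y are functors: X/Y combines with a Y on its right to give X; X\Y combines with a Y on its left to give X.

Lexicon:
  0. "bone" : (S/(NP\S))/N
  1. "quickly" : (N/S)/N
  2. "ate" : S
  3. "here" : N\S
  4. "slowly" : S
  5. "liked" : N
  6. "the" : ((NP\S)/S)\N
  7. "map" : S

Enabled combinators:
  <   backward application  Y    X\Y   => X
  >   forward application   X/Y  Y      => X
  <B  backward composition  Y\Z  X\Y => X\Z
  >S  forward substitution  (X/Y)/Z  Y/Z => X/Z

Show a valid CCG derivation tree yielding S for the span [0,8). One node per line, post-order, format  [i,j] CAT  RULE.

[0,8] S   >
  [0,5] S/(NP\S)   >
    [0,1] "bone" : (S/(NP\S))/N
    [1,5] N   >
      [1,4] N/S   >
        [1,2] "quickly" : (N/S)/N
        [2,4] N   <
          [2,3] "ate" : S
          [3,4] "here" : N\S
      [4,5] "slowly" : S
  [5,8] NP\S   >
    [5,7] (NP\S)/S   <
      [5,6] "liked" : N
      [6,7] "the" : ((NP\S)/S)\N
    [7,8] "map" : S

[0,1] (S/(NP\S))/N  lex  "bone"
[1,2] (N/S)/N  lex  "quickly"
[2,3] S  lex  "ate"
[3,4] N\S  lex  "here"
[2,4] N  <  k=3
[1,4] N/S  >  k=2
[4,5] S  lex  "slowly"
[1,5] N  >  k=4
[0,5] S/(NP\S)  >  k=1
[5,6] N  lex  "liked"
[6,7] ((NP\S)/S)\N  lex  "the"
[5,7] (NP\S)/S  <  k=6
[7,8] S  lex  "map"
[5,8] NP\S  >  k=7
[0,8] S  >  k=5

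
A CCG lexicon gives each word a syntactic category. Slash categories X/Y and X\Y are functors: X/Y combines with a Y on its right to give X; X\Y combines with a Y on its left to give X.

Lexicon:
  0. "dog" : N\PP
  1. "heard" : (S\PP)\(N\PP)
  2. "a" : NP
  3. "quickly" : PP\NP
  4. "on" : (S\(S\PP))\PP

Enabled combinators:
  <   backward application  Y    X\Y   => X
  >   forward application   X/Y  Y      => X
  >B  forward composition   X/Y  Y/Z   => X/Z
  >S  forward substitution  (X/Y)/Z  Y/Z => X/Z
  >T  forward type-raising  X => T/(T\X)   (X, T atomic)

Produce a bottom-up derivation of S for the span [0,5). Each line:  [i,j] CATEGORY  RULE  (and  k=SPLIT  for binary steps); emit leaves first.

[0,5] S   <
  [0,2] S\PP   <
    [0,1] "dog" : N\PP
    [1,2] "heard" : (S\PP)\(N\PP)
  [2,5] S\(S\PP)   <
    [2,4] PP   <
      [2,3] "a" : NP
      [3,4] "quickly" : PP\NP
    [4,5] "on" : (S\(S\PP))\PP

[0,1] N\PP  lex  "dog"
[1,2] (S\PP)\(N\PP)  lex  "heard"
[0,2] S\PP  <  k=1
[2,3] NP  lex  "a"
[3,4] PP\NP  lex  "quickly"
[2,4] PP  <  k=3
[4,5] (S\(S\PP))\PP  lex  "on"
[2,5] S\(S\PP)  <  k=4
[0,5] S  <  k=2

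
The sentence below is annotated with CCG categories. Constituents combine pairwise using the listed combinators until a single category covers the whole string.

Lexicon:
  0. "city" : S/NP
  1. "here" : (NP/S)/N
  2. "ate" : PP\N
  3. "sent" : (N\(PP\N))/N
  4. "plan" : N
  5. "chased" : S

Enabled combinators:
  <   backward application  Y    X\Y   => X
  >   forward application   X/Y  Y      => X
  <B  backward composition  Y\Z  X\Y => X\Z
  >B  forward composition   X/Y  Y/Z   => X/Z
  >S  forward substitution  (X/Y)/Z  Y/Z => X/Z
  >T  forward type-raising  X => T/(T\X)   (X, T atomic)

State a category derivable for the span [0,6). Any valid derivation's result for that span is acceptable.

[0,6] S   >
  [0,1] "city" : S/NP
  [1,6] NP   >
    [1,5] NP/S   >
      [1,2] "here" : (NP/S)/N
      [2,5] N   <
        [2,3] "ate" : PP\N
        [3,5] N\(PP\N)   >
          [3,4] "sent" : (N\(PP\N))/N
          [4,5] "plan" : N
    [5,6] "chased" : S

S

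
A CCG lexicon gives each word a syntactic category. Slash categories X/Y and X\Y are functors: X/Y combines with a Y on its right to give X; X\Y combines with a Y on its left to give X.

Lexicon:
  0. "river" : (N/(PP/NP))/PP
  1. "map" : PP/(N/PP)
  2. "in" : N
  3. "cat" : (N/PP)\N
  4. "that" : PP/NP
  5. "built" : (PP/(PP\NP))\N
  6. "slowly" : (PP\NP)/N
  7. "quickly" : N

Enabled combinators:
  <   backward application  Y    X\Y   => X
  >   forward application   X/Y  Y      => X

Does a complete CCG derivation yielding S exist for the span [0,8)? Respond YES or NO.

NO

(N/(PP/NP))/PP PP/(N/PP) N (N/PP)\N PP/NP (PP/(PP\NP))\N (PP\NP)/N N
CKY chart[0,8] = {PP}; S ∉ chart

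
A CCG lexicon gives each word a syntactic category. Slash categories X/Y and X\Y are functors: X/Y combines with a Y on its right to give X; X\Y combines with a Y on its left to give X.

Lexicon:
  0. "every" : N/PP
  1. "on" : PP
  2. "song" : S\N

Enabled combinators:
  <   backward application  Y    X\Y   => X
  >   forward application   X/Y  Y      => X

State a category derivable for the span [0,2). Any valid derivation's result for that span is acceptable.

N

[0,3] S   <
  [0,2] N   >
    [0,1] "every" : N/PP
    [1,2] "on" : PP
  [2,3] "song" : S\N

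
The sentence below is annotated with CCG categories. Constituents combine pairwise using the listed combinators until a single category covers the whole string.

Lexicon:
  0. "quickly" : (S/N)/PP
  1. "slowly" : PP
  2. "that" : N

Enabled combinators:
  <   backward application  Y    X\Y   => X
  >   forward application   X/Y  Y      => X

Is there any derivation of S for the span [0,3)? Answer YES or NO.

YES

[0,3] S   >
  [0,2] S/N   >
    [0,1] "quickly" : (S/N)/PP
    [1,2] "slowly" : PP
  [2,3] "that" : N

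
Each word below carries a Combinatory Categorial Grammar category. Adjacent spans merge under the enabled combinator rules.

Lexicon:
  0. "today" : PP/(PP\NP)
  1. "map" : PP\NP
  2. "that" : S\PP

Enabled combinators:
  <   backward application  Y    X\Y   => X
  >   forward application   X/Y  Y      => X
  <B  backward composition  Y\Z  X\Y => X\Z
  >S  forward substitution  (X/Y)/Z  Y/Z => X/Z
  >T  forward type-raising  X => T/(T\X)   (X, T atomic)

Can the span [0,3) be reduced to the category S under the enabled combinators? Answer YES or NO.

YES

[0,3] S   <
  [0,2] PP   >
    [0,1] "today" : PP/(PP\NP)
    [1,2] "map" : PP\NP
  [2,3] "that" : S\PP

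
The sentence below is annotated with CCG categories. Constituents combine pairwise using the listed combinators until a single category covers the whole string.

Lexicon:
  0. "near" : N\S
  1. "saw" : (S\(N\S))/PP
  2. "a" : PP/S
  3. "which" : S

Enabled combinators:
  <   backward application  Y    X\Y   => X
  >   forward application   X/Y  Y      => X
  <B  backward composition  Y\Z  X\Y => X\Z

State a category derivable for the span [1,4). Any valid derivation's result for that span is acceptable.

S\(N\S)

[0,4] S   <
  [0,1] "near" : N\S
  [1,4] S\(N\S)   >
    [1,2] "saw" : (S\(N\S))/PP
    [2,4] PP   >
      [2,3] "a" : PP/S
      [3,4] "which" : S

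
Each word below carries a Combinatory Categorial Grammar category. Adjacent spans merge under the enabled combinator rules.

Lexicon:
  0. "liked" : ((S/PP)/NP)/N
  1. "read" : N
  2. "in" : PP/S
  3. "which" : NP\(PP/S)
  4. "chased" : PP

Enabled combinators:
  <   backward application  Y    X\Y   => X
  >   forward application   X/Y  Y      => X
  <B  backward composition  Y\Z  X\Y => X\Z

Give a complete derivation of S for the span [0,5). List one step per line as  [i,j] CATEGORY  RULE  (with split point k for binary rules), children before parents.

[0,1] ((S/PP)/NP)/N  lex  "liked"
[1,2] N  lex  "read"
[0,2] (S/PP)/NP  >  k=1
[2,3] PP/S  lex  "in"
[3,4] NP\(PP/S)  lex  "which"
[2,4] NP  <  k=3
[0,4] S/PP  >  k=2
[4,5] PP  lex  "chased"
[0,5] S  >  k=4

[0,5] S   >
  [0,4] S/PP   >
    [0,2] (S/PP)/NP   >
      [0,1] "liked" : ((S/PP)/NP)/N
      [1,2] "read" : N
    [2,4] NP   <
      [2,3] "in" : PP/S
      [3,4] "which" : NP\(PP/S)
  [4,5] "chased" : PP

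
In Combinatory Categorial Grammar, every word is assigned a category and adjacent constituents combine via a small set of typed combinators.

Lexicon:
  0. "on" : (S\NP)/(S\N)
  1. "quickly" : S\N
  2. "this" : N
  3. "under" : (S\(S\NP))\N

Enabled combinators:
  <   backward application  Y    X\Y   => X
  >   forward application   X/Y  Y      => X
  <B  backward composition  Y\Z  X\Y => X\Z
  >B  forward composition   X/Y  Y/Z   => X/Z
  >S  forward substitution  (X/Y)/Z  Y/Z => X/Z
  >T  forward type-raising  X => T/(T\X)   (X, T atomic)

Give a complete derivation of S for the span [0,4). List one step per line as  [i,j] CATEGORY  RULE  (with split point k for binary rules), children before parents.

[0,1] (S\NP)/(S\N)  lex  "on"
[1,2] S\N  lex  "quickly"
[0,2] S\NP  >  k=1
[2,3] N  lex  "this"
[3,4] (S\(S\NP))\N  lex  "under"
[2,4] S\(S\NP)  <  k=3
[0,4] S  <  k=2

[0,4] S   <
  [0,2] S\NP   >
    [0,1] "on" : (S\NP)/(S\N)
    [1,2] "quickly" : S\N
  [2,4] S\(S\NP)   <
    [2,3] "this" : N
    [3,4] "under" : (S\(S\NP))\N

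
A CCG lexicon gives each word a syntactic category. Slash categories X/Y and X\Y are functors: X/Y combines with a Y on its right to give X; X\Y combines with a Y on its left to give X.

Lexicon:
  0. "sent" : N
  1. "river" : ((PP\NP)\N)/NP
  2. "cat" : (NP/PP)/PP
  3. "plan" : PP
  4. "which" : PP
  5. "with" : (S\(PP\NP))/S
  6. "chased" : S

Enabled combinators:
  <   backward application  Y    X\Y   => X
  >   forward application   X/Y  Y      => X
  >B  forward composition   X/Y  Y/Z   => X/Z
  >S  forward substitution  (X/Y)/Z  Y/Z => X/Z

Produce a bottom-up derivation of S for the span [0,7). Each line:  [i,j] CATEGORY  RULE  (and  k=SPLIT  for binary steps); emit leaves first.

[0,7] S   <
  [0,5] PP\NP   <
    [0,1] "sent" : N
    [1,5] (PP\NP)\N   >
      [1,2] "river" : ((PP\NP)\N)/NP
      [2,5] NP   >
        [2,4] NP/PP   >
          [2,3] "cat" : (NP/PP)/PP
          [3,4] "plan" : PP
        [4,5] "which" : PP
  [5,7] S\(PP\NP)   >
    [5,6] "with" : (S\(PP\NP))/S
    [6,7] "chased" : S

[0,1] N  lex  "sent"
[1,2] ((PP\NP)\N)/NP  lex  "river"
[2,3] (NP/PP)/PP  lex  "cat"
[3,4] PP  lex  "plan"
[2,4] NP/PP  >  k=3
[4,5] PP  lex  "which"
[2,5] NP  >  k=4
[1,5] (PP\NP)\N  >  k=2
[0,5] PP\NP  <  k=1
[5,6] (S\(PP\NP))/S  lex  "with"
[6,7] S  lex  "chased"
[5,7] S\(PP\NP)  >  k=6
[0,7] S  <  k=5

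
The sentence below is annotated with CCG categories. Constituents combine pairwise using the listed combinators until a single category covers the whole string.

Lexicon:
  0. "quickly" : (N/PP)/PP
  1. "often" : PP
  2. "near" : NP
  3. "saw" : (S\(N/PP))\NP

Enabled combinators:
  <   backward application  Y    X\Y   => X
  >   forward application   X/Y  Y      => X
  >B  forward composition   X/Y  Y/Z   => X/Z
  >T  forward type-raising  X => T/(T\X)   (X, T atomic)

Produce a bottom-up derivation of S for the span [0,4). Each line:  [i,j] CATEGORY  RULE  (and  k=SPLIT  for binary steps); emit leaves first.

[0,1] (N/PP)/PP  lex  "quickly"
[1,2] PP  lex  "often"
[0,2] N/PP  >  k=1
[2,3] NP  lex  "near"
[3,4] (S\(N/PP))\NP  lex  "saw"
[2,4] S\(N/PP)  <  k=3
[0,4] S  <  k=2

[0,4] S   <
  [0,2] N/PP   >
    [0,1] "quickly" : (N/PP)/PP
    [1,2] "often" : PP
  [2,4] S\(N/PP)   <
    [2,3] "near" : NP
    [3,4] "saw" : (S\(N/PP))\NP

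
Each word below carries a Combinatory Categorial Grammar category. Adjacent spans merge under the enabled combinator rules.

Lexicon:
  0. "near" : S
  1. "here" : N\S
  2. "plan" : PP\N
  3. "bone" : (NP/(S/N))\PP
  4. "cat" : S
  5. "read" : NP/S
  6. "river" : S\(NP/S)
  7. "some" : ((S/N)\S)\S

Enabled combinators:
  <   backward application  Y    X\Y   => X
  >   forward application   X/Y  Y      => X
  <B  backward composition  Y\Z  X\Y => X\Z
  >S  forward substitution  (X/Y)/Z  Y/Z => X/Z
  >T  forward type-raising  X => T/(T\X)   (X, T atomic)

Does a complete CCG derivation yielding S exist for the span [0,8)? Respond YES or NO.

NO

S N\S PP\N (NP/(S/N))\PP S NP/S S\(NP/S) ((S/N)\S)\S
CKY chart[0,8] = {N/(N\NP), NP, NP/(NP\NP), PP/(PP\NP), S/(S\NP)}; S ∉ chart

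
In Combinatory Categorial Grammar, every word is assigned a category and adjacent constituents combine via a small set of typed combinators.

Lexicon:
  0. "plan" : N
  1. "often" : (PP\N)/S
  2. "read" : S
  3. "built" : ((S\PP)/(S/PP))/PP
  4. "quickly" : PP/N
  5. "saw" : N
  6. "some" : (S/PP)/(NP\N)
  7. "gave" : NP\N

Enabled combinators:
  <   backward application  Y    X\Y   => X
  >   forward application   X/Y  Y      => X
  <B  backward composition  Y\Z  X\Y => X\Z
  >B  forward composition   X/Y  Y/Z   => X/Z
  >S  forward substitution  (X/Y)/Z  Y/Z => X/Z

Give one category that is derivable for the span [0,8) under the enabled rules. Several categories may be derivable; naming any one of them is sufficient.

[0,8] S   <
  [0,3] PP   <
    [0,1] "plan" : N
    [1,3] PP\N   >
      [1,2] "often" : (PP\N)/S
      [2,3] "read" : S
  [3,8] S\PP   >
    [3,6] (S\PP)/(S/PP)   >
      [3,4] "built" : ((S\PP)/(S/PP))/PP
      [4,6] PP   >
        [4,5] "quickly" : PP/N
        [5,6] "saw" : N
    [6,8] S/PP   >
      [6,7] "some" : (S/PP)/(NP\N)
      [7,8] "gave" : NP\N

S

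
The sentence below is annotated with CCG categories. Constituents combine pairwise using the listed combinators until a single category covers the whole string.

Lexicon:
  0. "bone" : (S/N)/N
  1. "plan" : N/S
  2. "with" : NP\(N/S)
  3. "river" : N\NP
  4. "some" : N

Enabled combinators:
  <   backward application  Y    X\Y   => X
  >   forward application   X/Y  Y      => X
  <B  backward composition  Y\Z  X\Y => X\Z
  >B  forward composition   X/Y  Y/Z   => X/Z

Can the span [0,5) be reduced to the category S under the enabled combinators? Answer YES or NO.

[0,5] S   >
  [0,4] S/N   >
    [0,1] "bone" : (S/N)/N
    [1,4] N   <
      [1,3] NP   <
        [1,2] "plan" : N/S
        [2,3] "with" : NP\(N/S)
      [3,4] "river" : N\NP
  [4,5] "some" : N

YES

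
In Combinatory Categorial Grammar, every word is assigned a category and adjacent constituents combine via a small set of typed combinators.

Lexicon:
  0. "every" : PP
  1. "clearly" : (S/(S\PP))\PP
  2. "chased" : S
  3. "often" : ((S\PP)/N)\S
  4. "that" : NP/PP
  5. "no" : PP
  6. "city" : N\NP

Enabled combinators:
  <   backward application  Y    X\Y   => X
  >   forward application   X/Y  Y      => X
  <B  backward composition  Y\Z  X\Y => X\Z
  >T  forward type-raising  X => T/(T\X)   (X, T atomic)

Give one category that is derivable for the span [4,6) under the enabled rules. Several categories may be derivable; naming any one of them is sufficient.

[0,7] S   >
  [0,2] S/(S\PP)   <
    [0,1] "every" : PP
    [1,2] "clearly" : (S/(S\PP))\PP
  [2,7] S\PP   >
    [2,4] (S\PP)/N   <
      [2,3] "chased" : S
      [3,4] "often" : ((S\PP)/N)\S
    [4,7] N   <
      [4,6] NP   >
        [4,5] "that" : NP/PP
        [5,6] "no" : PP
      [6,7] "city" : N\NP

NP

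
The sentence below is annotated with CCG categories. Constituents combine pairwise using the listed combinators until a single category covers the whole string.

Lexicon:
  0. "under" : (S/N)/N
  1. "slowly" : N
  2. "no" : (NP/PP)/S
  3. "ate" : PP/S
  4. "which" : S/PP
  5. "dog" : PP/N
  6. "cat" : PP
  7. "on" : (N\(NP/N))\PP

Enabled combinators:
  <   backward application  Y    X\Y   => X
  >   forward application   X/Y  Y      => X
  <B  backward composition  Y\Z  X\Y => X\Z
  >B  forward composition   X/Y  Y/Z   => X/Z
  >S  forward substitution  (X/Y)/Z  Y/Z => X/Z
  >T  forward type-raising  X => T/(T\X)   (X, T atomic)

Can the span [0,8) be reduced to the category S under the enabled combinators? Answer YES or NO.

YES

[0,8] S   >
  [0,2] S/N   >
    [0,1] "under" : (S/N)/N
    [1,2] "slowly" : N
  [2,8] N   <
    [2,6] NP/N   >B
      [2,4] NP/S   >S
        [2,3] "no" : (NP/PP)/S
        [3,4] "ate" : PP/S
      [4,6] S/N   >B
        [4,5] "which" : S/PP
        [5,6] "dog" : PP/N
    [6,8] N\(NP/N)   <
      [6,7] "cat" : PP
      [7,8] "on" : (N\(NP/N))\PP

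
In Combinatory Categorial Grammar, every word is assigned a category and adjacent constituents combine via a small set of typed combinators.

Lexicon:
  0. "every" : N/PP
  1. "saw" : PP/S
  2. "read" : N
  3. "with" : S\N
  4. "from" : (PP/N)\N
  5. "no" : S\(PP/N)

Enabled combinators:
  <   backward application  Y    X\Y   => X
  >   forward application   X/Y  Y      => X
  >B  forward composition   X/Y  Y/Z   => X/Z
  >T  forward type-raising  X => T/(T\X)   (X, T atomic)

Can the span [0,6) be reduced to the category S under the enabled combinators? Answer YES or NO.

YES

[0,6] S   <
  [0,5] PP/N   <
    [0,4] N   >
      [0,2] N/S   >B
        [0,1] "every" : N/PP
        [1,2] "saw" : PP/S
      [2,4] S   <
        [2,3] "read" : N
        [3,4] "with" : S\N
    [4,5] "from" : (PP/N)\N
  [5,6] "no" : S\(PP/N)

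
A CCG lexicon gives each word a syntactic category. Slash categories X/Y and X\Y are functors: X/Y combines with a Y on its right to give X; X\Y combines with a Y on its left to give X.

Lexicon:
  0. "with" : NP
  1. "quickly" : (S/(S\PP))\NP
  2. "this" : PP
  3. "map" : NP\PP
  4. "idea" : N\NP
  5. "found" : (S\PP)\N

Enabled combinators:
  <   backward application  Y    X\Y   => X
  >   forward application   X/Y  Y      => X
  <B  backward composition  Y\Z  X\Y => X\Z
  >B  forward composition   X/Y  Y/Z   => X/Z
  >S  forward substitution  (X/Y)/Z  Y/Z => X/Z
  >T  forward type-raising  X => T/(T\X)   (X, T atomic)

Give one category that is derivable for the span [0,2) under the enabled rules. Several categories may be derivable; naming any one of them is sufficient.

S/(S\PP)

[0,6] S   >
  [0,2] S/(S\PP)   <
    [0,1] "with" : NP
    [1,2] "quickly" : (S/(S\PP))\NP
  [2,6] S\PP   <
    [2,5] N   <
      [2,4] NP   >
        [2,3] NP/(NP\PP)   >T
          [2,3] "this" : PP
        [3,4] "map" : NP\PP
      [4,5] "idea" : N\NP
    [5,6] "found" : (S\PP)\N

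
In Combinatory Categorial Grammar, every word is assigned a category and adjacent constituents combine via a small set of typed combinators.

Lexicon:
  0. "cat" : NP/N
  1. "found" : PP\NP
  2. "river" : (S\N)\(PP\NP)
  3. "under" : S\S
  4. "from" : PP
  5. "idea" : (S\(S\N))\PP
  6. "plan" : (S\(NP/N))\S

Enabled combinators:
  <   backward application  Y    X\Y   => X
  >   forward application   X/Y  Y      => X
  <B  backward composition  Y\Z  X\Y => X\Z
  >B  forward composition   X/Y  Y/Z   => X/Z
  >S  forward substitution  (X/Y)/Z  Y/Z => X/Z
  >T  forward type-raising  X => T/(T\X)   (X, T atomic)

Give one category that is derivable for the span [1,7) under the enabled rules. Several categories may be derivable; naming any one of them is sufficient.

S\(NP/N)

[0,7] S   <
  [0,1] "cat" : NP/N
  [1,7] S\(NP/N)   <
    [1,6] S   <
      [1,4] S\N   <B
        [1,3] S\N   <
          [1,2] "found" : PP\NP
          [2,3] "river" : (S\N)\(PP\NP)
        [3,4] "under" : S\S
      [4,6] S\(S\N)   <
        [4,5] "from" : PP
        [5,6] "idea" : (S\(S\N))\PP
    [6,7] "plan" : (S\(NP/N))\S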